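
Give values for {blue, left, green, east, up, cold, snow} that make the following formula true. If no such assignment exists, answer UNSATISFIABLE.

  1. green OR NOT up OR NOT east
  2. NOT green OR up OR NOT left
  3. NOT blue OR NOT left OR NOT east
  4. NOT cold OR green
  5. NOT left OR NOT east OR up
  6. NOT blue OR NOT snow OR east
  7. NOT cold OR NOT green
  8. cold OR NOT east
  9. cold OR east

UNSATISFIABLE

Try cold = false.
(NOT east) alone gives east = false.
But (east) is also a unit clause — contradiction.
That branch fails; take cold = true instead.
(green) alone gives green = true.
But (NOT green) is also a unit clause — contradiction.
Neither cold = true nor cold = false works.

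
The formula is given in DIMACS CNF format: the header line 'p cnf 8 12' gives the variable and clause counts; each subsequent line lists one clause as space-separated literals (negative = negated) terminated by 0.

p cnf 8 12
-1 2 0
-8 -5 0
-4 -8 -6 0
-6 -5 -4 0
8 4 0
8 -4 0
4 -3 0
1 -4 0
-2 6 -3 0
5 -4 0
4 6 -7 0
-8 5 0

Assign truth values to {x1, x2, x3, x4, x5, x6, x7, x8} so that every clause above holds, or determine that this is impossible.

UNSATISFIABLE

Try x1 = False.
Unit clause (¬x4) forces x4 = False.
Unit clause (x8) forces x8 = True.
Unit clause (¬x5) forces x5 = False.
Now (x5) is unsatisfied and unit — conflict.
Backtrack on x1: now try x1 = True.
Unit clause (x2) forces x2 = True.
Try x8 = False.
Unit clause (x4) forces x4 = True.
Now (¬x4) is unsatisfied and unit — conflict.
Backtrack on x8: now try x8 = True.
Unit clause (¬x5) forces x5 = False.
Now (x5) is unsatisfied and unit — conflict.
Either choice for x8 ends in contradiction.
Either choice for x1 ends in contradiction.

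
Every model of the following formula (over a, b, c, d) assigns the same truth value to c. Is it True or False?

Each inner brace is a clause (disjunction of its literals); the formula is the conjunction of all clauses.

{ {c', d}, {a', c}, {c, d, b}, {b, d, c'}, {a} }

Suppose c = 0.
(a') alone gives a = 0.
That conflicts with the unit clause (a).
So every satisfying assignment has c = True.

True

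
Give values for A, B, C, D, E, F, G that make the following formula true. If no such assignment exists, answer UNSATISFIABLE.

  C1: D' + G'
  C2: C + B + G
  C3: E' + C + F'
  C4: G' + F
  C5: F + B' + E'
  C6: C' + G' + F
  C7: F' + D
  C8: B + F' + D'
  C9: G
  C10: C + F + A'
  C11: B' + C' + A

From the singleton clause (G), G = 1.
From the singleton clause (D'), D = 0.
From the singleton clause (F), F = 1.
But (F') is also a unit clause — contradiction.

UNSATISFIABLE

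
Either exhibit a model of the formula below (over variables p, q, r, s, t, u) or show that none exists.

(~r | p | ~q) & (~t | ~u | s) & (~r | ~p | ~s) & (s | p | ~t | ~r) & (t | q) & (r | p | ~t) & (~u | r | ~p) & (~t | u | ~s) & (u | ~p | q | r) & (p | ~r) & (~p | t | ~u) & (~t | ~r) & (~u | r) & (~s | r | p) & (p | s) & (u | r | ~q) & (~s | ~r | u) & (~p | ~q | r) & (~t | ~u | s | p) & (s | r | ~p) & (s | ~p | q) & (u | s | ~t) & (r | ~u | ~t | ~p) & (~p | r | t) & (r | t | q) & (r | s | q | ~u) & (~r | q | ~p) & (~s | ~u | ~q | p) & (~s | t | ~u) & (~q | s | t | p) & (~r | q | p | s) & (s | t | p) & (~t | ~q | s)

p=1,  q=1,  r=1,  s=0,  t=0,  u=0

Case t = 0:
Unit clause (q) forces q = 1.
Case r = 1:
Unit clause (p) forces p = 1.
Unit clause (~s) forces s = 0.
Unit clause (~u) forces u = 0.
This assignment satisfies each clause.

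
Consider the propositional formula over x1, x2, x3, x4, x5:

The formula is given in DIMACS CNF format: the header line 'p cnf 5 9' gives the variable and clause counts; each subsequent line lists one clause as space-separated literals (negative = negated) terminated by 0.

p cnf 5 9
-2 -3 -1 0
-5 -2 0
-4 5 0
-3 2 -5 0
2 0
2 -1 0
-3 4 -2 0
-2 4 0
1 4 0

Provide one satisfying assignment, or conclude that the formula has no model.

UNSATISFIABLE

From the singleton clause (x2), x2 = True.
From the singleton clause (¬x5), x5 = False.
From the singleton clause (¬x4), x4 = False.
But (x4) is also a unit clause — contradiction.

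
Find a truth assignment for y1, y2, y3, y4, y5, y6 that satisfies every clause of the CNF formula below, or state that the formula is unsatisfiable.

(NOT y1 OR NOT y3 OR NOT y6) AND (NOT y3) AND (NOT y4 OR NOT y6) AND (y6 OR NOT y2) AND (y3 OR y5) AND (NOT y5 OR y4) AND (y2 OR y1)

y1 ↦ true,  y2 ↦ false,  y3 ↦ false,  y4 ↦ true,  y5 ↦ true,  y6 ↦ false

Unit clause (NOT y3) forces y3 = false.
Unit clause (y5) forces y5 = true.
Unit clause (y4) forces y4 = true.
Unit clause (NOT y6) forces y6 = false.
Unit clause (NOT y2) forces y2 = false.
Unit clause (y1) forces y1 = true.
Every clause now holds.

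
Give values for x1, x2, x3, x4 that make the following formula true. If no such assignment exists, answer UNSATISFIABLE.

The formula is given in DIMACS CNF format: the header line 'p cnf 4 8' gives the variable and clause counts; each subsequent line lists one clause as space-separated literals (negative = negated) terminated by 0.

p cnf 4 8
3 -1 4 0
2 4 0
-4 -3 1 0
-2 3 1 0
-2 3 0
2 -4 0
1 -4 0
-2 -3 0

Suppose x2 = True.
From the singleton clause (x3), x3 = True.
Now (¬x3) is unsatisfied and unit — conflict.
So x2 must be the other value — set x2 = False.
From the singleton clause (x4), x4 = True.
Now (¬x4) is unsatisfied and unit — conflict.
Neither x2 = True nor x2 = False works.

UNSATISFIABLE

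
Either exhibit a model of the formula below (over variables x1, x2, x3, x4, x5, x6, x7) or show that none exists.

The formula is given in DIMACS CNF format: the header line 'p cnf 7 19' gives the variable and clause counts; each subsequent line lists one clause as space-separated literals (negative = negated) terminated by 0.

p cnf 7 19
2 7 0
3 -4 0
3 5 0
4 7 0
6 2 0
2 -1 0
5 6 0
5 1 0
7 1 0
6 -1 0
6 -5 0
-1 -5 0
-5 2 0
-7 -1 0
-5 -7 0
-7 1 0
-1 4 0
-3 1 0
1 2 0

x1: True; x2: True; x3: True; x4: True; x5: False; x6: True; x7: False

Try x2 = True.
Try x3 = True.
The clause (x1) is unit, so x1 = True.
The clause (x6) is unit, so x6 = True.
The clause (¬x5) is unit, so x5 = False.
The clause (¬x7) is unit, so x7 = False.
The clause (x4) is unit, so x4 = True.
This assignment satisfies each clause.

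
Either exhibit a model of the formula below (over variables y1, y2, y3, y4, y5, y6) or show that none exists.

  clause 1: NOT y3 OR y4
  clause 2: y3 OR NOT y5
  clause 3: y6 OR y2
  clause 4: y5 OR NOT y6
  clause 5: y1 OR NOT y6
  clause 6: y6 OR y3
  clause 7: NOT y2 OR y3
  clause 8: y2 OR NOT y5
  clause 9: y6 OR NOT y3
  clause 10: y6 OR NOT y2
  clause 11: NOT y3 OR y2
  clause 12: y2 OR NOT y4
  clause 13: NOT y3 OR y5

Try y3 = true.
The clause (y4) is unit, so y4 = true.
The clause (y6) is unit, so y6 = true.
The clause (y5) is unit, so y5 = true.
The clause (y1) is unit, so y1 = true.
The clause (y2) is unit, so y2 = true.
All clauses are satisfied.

y1 ↦ true; y2 ↦ true; y3 ↦ true; y4 ↦ true; y5 ↦ true; y6 ↦ true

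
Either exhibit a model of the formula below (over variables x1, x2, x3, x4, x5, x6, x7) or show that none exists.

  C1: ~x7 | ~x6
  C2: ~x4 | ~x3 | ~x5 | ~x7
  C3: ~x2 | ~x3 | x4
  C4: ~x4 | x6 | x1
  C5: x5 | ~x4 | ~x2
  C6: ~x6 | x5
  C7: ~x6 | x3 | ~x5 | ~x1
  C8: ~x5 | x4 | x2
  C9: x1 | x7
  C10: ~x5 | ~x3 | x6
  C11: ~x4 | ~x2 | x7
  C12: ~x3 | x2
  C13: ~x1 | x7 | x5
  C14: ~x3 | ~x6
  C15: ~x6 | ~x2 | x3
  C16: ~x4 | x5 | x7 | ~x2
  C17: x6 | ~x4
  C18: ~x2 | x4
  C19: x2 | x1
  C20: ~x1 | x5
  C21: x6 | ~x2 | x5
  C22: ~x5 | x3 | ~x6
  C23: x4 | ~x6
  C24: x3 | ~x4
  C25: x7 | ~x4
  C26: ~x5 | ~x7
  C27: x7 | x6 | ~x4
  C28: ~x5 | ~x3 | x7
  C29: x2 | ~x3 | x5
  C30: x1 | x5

UNSATISFIABLE

Suppose x7 = 0.
Unit clause (x1) forces x1 = 1.
Unit clause (x5) forces x5 = 1.
Unit clause (~x4) forces x4 = 0.
Unit clause (x2) forces x2 = 1.
But (~x2) is also a unit clause — contradiction.
So x7 must be the other value — set x7 = 1.
Unit clause (~x6) forces x6 = 0.
Unit clause (~x4) forces x4 = 0.
Unit clause (~x2) forces x2 = 0.
Unit clause (~x5) forces x5 = 0.
Unit clause (~x3) forces x3 = 0.
Unit clause (x1) forces x1 = 1.
But (~x1) is also a unit clause — contradiction.
Both values of x7 lead to a conflict.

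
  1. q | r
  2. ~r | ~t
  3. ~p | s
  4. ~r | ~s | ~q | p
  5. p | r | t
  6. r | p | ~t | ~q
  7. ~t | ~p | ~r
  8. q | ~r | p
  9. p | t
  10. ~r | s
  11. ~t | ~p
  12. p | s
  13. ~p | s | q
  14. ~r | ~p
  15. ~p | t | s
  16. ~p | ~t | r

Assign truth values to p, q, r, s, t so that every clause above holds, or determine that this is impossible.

Branch on q: set q = 1.
Branch on r: set r = 0.
Branch on p: set p = 1.
From the singleton clause (s), s = 1.
From the singleton clause (~t), t = 0.
Every clause now holds.

p: 1; q: 1; r: 0; s: 1; t: 0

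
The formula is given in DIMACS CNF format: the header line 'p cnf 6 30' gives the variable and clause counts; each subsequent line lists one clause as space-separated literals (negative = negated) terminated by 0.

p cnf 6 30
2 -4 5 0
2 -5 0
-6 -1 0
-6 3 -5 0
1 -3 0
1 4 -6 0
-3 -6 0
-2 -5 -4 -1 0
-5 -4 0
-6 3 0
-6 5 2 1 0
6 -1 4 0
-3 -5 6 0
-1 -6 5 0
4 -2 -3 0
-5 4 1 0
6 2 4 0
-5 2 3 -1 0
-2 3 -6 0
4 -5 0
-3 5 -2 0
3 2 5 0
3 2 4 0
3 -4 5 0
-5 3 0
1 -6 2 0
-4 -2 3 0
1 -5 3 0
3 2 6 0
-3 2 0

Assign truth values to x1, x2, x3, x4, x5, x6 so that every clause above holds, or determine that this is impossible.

Try x2 = True.
Try x6 = False.
Try x1 = False.
The clause (¬x3) is unit, so x3 = False.
The clause (¬x5) is unit, so x5 = False.
The clause (¬x4) is unit, so x4 = False.
This assignment satisfies each clause.

x1=False,  x2=True,  x3=False,  x4=False,  x5=False,  x6=False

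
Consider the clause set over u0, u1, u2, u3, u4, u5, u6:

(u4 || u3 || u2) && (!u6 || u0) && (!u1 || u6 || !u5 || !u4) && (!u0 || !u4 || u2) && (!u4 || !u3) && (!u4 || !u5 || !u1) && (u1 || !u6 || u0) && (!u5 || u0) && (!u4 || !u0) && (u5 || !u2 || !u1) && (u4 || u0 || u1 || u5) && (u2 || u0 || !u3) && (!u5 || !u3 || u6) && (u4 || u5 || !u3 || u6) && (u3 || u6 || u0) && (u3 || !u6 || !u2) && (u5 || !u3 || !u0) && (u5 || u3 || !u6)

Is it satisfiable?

Yes, satisfiable

Try u6 = true.
From the singleton clause (u0), u0 = true.
From the singleton clause (!u4), u4 = false.
Try u3 = true.
From the singleton clause (u5), u5 = true.
All clauses hold; u1, u2 can take either value.
A satisfying assignment: u0 ↦ true; u1 ↦ false; u2 ↦ false; u3 ↦ true; u4 ↦ false; u5 ↦ true; u6 ↦ true.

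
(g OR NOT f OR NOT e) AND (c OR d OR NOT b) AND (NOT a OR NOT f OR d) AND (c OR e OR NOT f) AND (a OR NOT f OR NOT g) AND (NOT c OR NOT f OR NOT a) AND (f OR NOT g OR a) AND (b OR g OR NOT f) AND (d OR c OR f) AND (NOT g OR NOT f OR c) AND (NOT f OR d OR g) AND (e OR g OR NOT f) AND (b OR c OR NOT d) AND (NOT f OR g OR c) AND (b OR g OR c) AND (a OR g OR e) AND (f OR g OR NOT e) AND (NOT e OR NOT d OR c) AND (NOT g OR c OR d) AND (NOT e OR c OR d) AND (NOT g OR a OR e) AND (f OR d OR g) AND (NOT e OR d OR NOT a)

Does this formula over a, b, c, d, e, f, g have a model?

Try g = false.
Try f = false.
(NOT e) alone gives e = false.
(a) alone gives a = true.
(d) alone gives d = true.
Try b = true.
All clauses hold; c can take either value.
A satisfying assignment: a ↦ true; b ↦ true; c ↦ false; d ↦ true; e ↦ false; f ↦ false; g ↦ false.

Satisfiable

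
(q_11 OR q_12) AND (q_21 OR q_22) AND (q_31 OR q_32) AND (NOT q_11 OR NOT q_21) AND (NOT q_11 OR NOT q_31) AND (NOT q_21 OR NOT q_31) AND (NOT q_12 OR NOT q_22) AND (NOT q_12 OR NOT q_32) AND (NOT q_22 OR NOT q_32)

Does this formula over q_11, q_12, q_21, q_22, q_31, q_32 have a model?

Unsatisfiable

Case q_11 = true:
Unit clause (NOT q_21) forces q_21 = false.
Unit clause (q_22) forces q_22 = true.
Unit clause (NOT q_31) forces q_31 = false.
Unit clause (q_32) forces q_32 = true.
Now (NOT q_32) is unsatisfied and unit — conflict.
So q_11 must be the other value — set q_11 = false.
Unit clause (q_12) forces q_12 = true.
Unit clause (NOT q_22) forces q_22 = false.
Unit clause (q_21) forces q_21 = true.
Unit clause (NOT q_31) forces q_31 = false.
Unit clause (q_32) forces q_32 = true.
Now (NOT q_32) is unsatisfied and unit — conflict.
Either choice for q_11 ends in contradiction.
No assignment satisfies every clause.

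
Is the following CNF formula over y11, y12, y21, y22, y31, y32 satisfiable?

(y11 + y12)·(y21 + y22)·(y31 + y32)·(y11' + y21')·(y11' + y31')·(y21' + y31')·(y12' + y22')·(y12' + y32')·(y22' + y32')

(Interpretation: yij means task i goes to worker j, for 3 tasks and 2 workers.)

Branch on y11: set y11 = 1.
The clause (y21') is unit, so y21 = 0.
The clause (y22) is unit, so y22 = 1.
The clause (y31') is unit, so y31 = 0.
The clause (y32) is unit, so y32 = 1.
Now (y32') is unsatisfied and unit — conflict.
Backtrack on y11: now try y11 = 0.
The clause (y12) is unit, so y12 = 1.
The clause (y22') is unit, so y22 = 0.
The clause (y21) is unit, so y21 = 1.
The clause (y31') is unit, so y31 = 0.
The clause (y32) is unit, so y32 = 1.
Now (y32') is unsatisfied and unit — conflict.
Both values of y11 lead to a conflict.
No assignment satisfies every clause.

Unsatisfiable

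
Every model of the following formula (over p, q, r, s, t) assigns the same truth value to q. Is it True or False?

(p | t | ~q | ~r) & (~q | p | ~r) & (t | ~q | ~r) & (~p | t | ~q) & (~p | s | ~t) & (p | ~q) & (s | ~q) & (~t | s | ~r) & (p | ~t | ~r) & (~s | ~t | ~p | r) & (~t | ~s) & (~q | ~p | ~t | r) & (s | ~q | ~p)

False

Suppose q = 1.
The clause (p) is unit, so p = 1.
The clause (t) is unit, so t = 1.
The clause (s) is unit, so s = 1.
That conflicts with the unit clause (~s).
So every satisfying assignment has q = False.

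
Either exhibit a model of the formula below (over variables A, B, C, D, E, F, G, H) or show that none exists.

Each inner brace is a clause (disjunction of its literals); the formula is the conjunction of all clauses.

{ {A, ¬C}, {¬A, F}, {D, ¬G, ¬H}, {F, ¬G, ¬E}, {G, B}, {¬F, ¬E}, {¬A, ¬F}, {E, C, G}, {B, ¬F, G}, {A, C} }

Case A = True:
From the singleton clause (F), F = True.
Now (¬F) is unsatisfied and unit — conflict.
Backtrack on A: now try A = False.
From the singleton clause (¬C), C = False.
Now (C) is unsatisfied and unit — conflict.
Either choice for A ends in contradiction.

UNSATISFIABLE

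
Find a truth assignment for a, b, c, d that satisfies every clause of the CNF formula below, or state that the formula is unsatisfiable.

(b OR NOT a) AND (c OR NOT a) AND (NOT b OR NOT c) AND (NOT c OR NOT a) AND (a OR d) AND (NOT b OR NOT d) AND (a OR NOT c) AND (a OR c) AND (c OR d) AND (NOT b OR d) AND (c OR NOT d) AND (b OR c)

Branch on b: set b = true.
From the singleton clause (NOT c), c = false.
From the singleton clause (NOT a), a = false.
Now (a) is unsatisfied and unit — conflict.
That branch fails; take b = false instead.
From the singleton clause (NOT a), a = false.
From the singleton clause (d), d = true.
From the singleton clause (NOT c), c = false.
Now (c) is unsatisfied and unit — conflict.
Neither b = true nor b = false works.

UNSATISFIABLE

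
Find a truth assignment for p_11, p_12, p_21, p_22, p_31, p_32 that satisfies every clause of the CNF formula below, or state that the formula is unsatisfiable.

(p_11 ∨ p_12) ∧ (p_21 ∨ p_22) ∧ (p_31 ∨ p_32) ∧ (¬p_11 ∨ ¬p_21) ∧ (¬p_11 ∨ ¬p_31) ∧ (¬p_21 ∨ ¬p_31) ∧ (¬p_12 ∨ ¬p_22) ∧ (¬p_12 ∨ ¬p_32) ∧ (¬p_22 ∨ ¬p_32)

UNSATISFIABLE

Branch on p_11: set p_11 = True.
(¬p_21) alone gives p_21 = False.
(p_22) alone gives p_22 = True.
(¬p_31) alone gives p_31 = False.
(p_32) alone gives p_32 = True.
Now (¬p_32) is unsatisfied and unit — conflict.
That branch fails; take p_11 = False instead.
(p_12) alone gives p_12 = True.
(¬p_22) alone gives p_22 = False.
(p_21) alone gives p_21 = True.
(¬p_31) alone gives p_31 = False.
(p_32) alone gives p_32 = True.
Now (¬p_32) is unsatisfied and unit — conflict.
Neither p_11 = True nor p_11 = False works.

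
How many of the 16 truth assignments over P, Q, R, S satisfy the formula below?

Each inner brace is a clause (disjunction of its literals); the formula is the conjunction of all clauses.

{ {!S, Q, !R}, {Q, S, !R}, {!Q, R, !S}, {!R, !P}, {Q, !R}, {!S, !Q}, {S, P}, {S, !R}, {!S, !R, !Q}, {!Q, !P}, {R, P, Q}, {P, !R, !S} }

2

There are 2^4 = 16 truth assignments over (P, Q, R, S).
Check each against the 12 clauses (columns in the order P, Q, R, S):
  F F F F  ✗ fails (S || P)
  F F F T  ✗ fails (R || P || Q)
  F F T F  ✗ fails (Q || S || !R)
  F F T T  ✗ fails (!S || Q || !R)
  F T F F  ✗ fails (S || P)
  F T F T  ✗ fails (!Q || R || !S)
  F T T F  ✗ fails (S || P)
  F T T T  ✗ fails (!S || !Q)
  T F F F  ✓ satisfies all
  T F F T  ✓ satisfies all
  T F T F  ✗ fails (Q || S || !R)
  T F T T  ✗ fails (!S || Q || !R)
  T T F F  ✗ fails (!Q || !P)
  T T F T  ✗ fails (!Q || R || !S)
  T T T F  ✗ fails (!R || !P)
  T T T T  ✗ fails (!R || !P)
2 of the 16 rows are models.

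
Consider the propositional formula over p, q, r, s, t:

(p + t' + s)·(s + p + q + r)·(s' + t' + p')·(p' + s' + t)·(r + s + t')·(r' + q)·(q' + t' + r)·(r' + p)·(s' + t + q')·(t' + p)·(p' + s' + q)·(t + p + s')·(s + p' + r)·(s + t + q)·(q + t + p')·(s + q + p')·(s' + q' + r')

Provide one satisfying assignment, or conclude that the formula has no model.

p ↦ 0, q ↦ 1, r ↦ 0, s ↦ 0, t ↦ 0

Try r = 0.
Try s = 0.
Unit clause (t') forces t = 0.
Unit clause (p') forces p = 0.
Unit clause (q) forces q = 1.
This assignment satisfies each clause.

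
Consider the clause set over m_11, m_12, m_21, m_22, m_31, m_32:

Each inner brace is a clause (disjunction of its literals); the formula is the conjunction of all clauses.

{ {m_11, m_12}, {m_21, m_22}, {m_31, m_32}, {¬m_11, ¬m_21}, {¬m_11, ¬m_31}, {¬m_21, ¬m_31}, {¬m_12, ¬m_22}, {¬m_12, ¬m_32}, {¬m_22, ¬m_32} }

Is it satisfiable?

No

Branch on m_11: set m_11 = True.
From the singleton clause (¬m_21), m_21 = False.
From the singleton clause (m_22), m_22 = True.
From the singleton clause (¬m_31), m_31 = False.
From the singleton clause (m_32), m_32 = True.
But (¬m_32) is also a unit clause — contradiction.
Backtrack on m_11: now try m_11 = False.
From the singleton clause (m_12), m_12 = True.
From the singleton clause (¬m_22), m_22 = False.
From the singleton clause (m_21), m_21 = True.
From the singleton clause (¬m_31), m_31 = False.
From the singleton clause (m_32), m_32 = True.
But (¬m_32) is also a unit clause — contradiction.
Both values of m_11 lead to a conflict.
No assignment satisfies every clause.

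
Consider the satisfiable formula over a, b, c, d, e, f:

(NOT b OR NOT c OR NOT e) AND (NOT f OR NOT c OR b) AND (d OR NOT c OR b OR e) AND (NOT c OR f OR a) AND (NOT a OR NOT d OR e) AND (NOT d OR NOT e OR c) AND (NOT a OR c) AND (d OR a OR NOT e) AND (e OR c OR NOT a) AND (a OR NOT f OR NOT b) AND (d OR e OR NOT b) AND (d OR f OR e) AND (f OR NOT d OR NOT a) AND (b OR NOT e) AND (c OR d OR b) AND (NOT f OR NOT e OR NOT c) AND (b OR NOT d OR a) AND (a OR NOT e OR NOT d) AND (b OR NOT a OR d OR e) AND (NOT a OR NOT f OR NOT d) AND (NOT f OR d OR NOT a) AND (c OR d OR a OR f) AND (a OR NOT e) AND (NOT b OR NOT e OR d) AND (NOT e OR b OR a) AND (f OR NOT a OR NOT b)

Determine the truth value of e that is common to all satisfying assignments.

Suppose e = true.
The clause (b) is unit, so b = true.
The clause (NOT c) is unit, so c = false.
The clause (NOT d) is unit, so d = false.
Now (d) is unsatisfied and unit — conflict.
So every satisfying assignment has e = False.

False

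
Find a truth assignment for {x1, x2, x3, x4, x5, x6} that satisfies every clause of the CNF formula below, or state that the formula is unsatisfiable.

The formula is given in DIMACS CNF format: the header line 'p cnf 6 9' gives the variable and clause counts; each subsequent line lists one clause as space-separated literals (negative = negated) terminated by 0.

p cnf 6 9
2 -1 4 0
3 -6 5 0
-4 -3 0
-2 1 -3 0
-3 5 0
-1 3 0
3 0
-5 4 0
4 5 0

UNSATISFIABLE

The clause (x3) is unit, so x3 = True.
The clause (¬x4) is unit, so x4 = False.
The clause (x5) is unit, so x5 = True.
But (¬x5) is also a unit clause — contradiction.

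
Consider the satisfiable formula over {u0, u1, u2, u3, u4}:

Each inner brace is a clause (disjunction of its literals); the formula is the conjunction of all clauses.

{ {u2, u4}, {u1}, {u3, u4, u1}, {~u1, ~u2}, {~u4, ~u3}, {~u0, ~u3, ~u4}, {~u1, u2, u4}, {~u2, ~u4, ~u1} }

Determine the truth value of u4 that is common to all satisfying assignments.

True

Suppose u4 = 0.
From the singleton clause (u2), u2 = 1.
From the singleton clause (u1), u1 = 1.
But (~u1) is also a unit clause — contradiction.
So every satisfying assignment has u4 = True.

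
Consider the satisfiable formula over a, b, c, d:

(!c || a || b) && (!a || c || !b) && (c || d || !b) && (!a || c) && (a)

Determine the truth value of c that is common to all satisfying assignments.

Suppose c = false.
(!a) alone gives a = false.
Now (a) is unsatisfied and unit — conflict.
So every satisfying assignment has c = True.

True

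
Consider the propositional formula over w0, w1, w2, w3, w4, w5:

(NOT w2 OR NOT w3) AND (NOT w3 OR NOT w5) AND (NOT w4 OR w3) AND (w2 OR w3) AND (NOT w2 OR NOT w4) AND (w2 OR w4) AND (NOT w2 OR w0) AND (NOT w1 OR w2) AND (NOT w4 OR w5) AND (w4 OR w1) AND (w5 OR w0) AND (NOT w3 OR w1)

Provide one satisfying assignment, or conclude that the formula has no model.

w0 ↦ true,  w1 ↦ true,  w2 ↦ true,  w3 ↦ false,  w4 ↦ false,  w5 ↦ false

Suppose w2 = true.
From the singleton clause (NOT w3), w3 = false.
From the singleton clause (NOT w4), w4 = false.
From the singleton clause (w0), w0 = true.
From the singleton clause (w1), w1 = true.
All clauses hold; w5 can take either value.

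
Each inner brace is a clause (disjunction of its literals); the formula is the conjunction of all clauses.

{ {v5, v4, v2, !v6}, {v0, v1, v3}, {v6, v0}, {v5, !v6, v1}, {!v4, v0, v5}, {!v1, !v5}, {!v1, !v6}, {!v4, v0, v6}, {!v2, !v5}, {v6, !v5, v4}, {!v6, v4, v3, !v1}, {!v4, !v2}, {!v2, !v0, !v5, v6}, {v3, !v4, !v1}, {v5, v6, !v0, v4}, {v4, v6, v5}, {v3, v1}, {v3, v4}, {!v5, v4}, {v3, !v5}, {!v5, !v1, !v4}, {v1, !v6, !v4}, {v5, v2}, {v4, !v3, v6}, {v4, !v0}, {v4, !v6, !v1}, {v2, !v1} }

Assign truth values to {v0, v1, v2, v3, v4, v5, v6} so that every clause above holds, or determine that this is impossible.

v0 ↦ true, v1 ↦ false, v2 ↦ false, v3 ↦ true, v4 ↦ true, v5 ↦ true, v6 ↦ false

Try v6 = false.
Unit clause (v0) forces v0 = true.
Unit clause (v4) forces v4 = true.
Unit clause (!v2) forces v2 = false.
Unit clause (v5) forces v5 = true.
Unit clause (!v1) forces v1 = false.
Unit clause (v3) forces v3 = true.
All clauses are satisfied.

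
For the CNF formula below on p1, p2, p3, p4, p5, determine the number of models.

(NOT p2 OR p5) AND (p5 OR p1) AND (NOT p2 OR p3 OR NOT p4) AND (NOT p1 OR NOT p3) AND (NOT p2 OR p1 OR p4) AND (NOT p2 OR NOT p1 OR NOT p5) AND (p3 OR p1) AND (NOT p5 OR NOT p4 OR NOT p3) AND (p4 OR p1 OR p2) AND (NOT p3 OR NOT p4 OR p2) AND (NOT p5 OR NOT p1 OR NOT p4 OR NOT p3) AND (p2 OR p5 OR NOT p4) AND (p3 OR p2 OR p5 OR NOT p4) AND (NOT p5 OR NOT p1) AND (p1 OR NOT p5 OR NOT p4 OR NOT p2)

1

There are 2^5 = 32 truth assignments over (p1, p2, p3, p4, p5).
Split on p1. With p1 = true, the clauses containing p1 are satisfied and NOT p1 drops from the rest; 1 of the 2^4 = 16 assignments to the other variables satisfy what remains.
With p1 = false, by the same count on the reduced clause set, 0 assignments work.
Total: 1 + 0 = 1.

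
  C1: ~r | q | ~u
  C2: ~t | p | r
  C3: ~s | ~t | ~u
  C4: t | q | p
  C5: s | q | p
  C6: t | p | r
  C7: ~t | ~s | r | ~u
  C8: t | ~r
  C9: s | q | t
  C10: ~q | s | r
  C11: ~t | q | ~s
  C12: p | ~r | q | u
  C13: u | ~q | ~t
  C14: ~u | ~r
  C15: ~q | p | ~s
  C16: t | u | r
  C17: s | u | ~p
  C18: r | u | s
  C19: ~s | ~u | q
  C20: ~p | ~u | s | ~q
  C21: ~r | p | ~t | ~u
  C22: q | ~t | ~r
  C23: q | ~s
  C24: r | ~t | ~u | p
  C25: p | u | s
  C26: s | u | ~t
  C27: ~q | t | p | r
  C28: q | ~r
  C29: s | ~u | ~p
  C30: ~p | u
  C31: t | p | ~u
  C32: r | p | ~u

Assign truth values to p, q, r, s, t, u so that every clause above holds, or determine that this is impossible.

p: 1; q: 1; r: 0; s: 1; t: 0; u: 1

Suppose t = 0.
(~r) alone gives r = 0.
(p) alone gives p = 1.
(u) alone gives u = 1.
(s) alone gives s = 1.
(q) alone gives q = 1.
This assignment satisfies each clause.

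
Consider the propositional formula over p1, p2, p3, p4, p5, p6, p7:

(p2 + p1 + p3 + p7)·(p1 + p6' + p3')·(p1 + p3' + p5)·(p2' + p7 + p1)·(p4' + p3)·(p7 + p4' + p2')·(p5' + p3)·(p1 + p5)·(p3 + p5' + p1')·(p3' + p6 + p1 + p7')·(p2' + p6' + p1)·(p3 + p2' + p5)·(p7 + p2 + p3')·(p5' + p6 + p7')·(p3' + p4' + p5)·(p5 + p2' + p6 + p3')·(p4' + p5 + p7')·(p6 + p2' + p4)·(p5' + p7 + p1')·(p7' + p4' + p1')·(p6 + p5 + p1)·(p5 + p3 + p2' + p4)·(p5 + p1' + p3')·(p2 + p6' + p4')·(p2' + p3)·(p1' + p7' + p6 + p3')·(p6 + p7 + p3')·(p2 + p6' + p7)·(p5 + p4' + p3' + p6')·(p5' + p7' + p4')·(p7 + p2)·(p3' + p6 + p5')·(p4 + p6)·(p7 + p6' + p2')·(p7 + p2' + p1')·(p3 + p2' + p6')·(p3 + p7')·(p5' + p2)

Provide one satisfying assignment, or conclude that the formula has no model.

p1=1, p2=1, p3=1, p4=0, p5=1, p6=1, p7=1

Case p4 = 0:
(p6) alone gives p6 = 1.
Case p1 = 1:
Case p5 = 1:
(p3) alone gives p3 = 1.
(p7) alone gives p7 = 1.
(p2) alone gives p2 = 1.
Every clause now holds.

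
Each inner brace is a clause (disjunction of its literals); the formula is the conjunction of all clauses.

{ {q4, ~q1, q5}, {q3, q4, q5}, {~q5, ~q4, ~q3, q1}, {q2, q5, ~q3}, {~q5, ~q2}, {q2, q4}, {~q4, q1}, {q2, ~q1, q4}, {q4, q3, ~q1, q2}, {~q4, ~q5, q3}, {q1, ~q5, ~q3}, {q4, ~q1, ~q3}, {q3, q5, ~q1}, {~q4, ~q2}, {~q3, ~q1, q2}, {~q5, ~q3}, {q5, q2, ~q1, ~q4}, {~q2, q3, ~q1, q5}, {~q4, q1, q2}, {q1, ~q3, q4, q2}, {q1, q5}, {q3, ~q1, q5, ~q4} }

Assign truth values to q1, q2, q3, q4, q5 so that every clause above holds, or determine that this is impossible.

UNSATISFIABLE

Try q5 = 0.
Unit clause (q1) forces q1 = 1.
Unit clause (q4) forces q4 = 1.
Unit clause (q3) forces q3 = 1.
Unit clause (q2) forces q2 = 1.
That conflicts with the unit clause (~q2).
Backtrack on q5: now try q5 = 1.
Unit clause (~q2) forces q2 = 0.
Unit clause (q4) forces q4 = 1.
Unit clause (q1) forces q1 = 1.
Unit clause (q3) forces q3 = 1.
That conflicts with the unit clause (~q3).
Both values of q5 lead to a conflict.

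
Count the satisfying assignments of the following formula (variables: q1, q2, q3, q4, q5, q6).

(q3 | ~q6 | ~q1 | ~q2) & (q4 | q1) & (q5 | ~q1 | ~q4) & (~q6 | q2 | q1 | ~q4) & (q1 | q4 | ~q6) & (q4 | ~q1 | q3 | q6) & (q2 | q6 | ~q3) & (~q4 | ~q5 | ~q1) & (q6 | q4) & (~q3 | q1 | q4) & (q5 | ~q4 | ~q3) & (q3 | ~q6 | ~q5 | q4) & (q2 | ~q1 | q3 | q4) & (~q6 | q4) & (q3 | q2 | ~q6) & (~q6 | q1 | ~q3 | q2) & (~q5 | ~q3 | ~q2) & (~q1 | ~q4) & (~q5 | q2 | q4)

6

There are 2^6 = 64 truth assignments over (q1, q2, q3, q4, q5, q6).
Split on q6. With q6 = 1, the clauses containing q6 are satisfied and ~q6 drops from the rest; 2 of the 2^5 = 32 assignments to the other variables satisfy what remains.
With q6 = 0, by the same count on the reduced clause set, 4 assignments work.
(One model: q1=F, q2=F, q3=F, q4=T, q5=F, q6=F.)
Total: 2 + 4 = 6.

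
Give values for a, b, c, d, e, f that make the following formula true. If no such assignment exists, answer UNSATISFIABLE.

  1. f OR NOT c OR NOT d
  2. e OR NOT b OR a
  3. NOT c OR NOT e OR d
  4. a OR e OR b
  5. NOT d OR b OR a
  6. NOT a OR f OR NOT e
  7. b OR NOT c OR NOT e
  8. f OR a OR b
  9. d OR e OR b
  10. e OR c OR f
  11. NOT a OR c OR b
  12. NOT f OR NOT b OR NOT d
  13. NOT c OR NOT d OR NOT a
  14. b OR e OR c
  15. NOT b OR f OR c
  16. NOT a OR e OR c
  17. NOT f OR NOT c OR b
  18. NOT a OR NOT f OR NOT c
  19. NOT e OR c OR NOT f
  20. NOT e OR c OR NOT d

a ↦ true; b ↦ true; c ↦ true; d ↦ false; e ↦ false; f ↦ false

Suppose f = false.
Suppose c = true.
(NOT d) alone gives d = false.
(NOT e) alone gives e = false.
(b) alone gives b = true.
(a) alone gives a = true.
This assignment satisfies each clause.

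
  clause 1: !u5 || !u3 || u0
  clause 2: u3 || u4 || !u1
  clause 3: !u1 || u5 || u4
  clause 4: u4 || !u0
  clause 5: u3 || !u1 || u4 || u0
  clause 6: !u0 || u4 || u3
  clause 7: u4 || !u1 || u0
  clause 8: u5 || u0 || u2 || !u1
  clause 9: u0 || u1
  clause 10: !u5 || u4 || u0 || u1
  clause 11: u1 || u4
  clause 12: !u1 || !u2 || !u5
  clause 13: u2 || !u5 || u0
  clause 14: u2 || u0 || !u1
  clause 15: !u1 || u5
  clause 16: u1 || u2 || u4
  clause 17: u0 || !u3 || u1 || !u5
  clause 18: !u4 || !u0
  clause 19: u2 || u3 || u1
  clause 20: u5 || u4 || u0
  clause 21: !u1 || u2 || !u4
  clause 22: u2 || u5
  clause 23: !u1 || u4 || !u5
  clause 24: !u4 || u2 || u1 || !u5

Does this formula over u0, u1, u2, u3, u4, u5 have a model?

Try u4 = true.
The clause (!u0) is unit, so u0 = false.
The clause (u1) is unit, so u1 = true.
The clause (u2) is unit, so u2 = true.
The clause (!u5) is unit, so u5 = false.
Now (u5) is unsatisfied and unit — conflict.
That branch fails; take u4 = false instead.
The clause (!u0) is unit, so u0 = false.
The clause (!u1) is unit, so u1 = false.
Now (u1) is unsatisfied and unit — conflict.
Both values of u4 lead to a conflict.
No assignment satisfies every clause.

No, unsatisfiable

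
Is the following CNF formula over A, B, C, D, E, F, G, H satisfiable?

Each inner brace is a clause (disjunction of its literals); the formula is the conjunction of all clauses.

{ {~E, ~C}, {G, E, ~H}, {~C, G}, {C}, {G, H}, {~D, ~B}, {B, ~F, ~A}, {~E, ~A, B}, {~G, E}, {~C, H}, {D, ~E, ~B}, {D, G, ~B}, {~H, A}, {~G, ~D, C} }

(C) alone gives C = 1.
(~E) alone gives E = 0.
(G) alone gives G = 1.
That conflicts with the unit clause (~G).
No assignment satisfies every clause.

Unsatisfiable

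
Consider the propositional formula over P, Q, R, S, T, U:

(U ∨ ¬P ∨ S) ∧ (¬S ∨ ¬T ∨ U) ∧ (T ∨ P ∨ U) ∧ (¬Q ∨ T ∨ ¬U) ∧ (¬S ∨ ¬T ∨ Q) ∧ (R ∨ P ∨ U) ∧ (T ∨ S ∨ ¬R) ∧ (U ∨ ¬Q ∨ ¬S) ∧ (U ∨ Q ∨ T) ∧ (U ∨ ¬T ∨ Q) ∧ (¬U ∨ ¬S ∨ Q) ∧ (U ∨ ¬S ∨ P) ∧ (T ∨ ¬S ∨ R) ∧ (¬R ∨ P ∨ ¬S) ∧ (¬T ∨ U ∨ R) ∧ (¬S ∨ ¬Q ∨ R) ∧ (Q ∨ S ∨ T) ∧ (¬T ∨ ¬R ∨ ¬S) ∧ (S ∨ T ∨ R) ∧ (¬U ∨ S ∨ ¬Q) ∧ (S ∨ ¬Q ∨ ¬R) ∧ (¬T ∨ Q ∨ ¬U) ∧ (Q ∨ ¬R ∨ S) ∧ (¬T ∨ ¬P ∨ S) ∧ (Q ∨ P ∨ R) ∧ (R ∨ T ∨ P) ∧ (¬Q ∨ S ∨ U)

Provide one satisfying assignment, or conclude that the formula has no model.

Branch on U: set U = True.
Branch on Q: set Q = False.
Unit clause (¬S) forces S = False.
Unit clause (T) forces T = True.
Now (¬T) is unsatisfied and unit — conflict.
Backtrack on Q: now try Q = True.
Unit clause (T) forces T = True.
Unit clause (S) forces S = True.
Unit clause (R) forces R = True.
Now (¬R) is unsatisfied and unit — conflict.
Neither Q = True nor Q = False works.
Backtrack on U: now try U = False.
Branch on P: set P = False.
Unit clause (T) forces T = True.
Unit clause (¬S) forces S = False.
Unit clause (R) forces R = True.
Unit clause (Q) forces Q = True.
Now (¬Q) is unsatisfied and unit — conflict.
Backtrack on P: now try P = True.
Unit clause (S) forces S = True.
Unit clause (¬T) forces T = False.
Unit clause (¬Q) forces Q = False.
Now (Q) is unsatisfied and unit — conflict.
Neither P = True nor P = False works.
Neither U = True nor U = False works.

UNSATISFIABLE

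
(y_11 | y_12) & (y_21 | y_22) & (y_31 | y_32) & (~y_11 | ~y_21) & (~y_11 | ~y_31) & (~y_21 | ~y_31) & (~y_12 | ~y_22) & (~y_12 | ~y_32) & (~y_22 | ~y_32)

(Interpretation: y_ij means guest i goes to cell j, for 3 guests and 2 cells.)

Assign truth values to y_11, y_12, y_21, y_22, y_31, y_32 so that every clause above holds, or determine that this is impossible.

UNSATISFIABLE

Try y_11 = 1.
Unit clause (~y_21) forces y_21 = 0.
Unit clause (y_22) forces y_22 = 1.
Unit clause (~y_31) forces y_31 = 0.
Unit clause (y_32) forces y_32 = 1.
Now (~y_32) is unsatisfied and unit — conflict.
Backtrack on y_11: now try y_11 = 0.
Unit clause (y_12) forces y_12 = 1.
Unit clause (~y_22) forces y_22 = 0.
Unit clause (y_21) forces y_21 = 1.
Unit clause (~y_31) forces y_31 = 0.
Unit clause (y_32) forces y_32 = 1.
Now (~y_32) is unsatisfied and unit — conflict.
Either choice for y_11 ends in contradiction.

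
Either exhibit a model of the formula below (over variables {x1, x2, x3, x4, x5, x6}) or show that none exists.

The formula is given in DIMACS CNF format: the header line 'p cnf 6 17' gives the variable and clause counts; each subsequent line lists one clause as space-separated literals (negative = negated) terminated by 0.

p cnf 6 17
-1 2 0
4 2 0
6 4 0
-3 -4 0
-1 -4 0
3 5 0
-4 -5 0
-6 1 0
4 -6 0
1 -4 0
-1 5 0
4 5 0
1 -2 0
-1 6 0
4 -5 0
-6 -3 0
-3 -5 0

Suppose x1 = False.
Unit clause (¬x6) forces x6 = False.
Unit clause (x4) forces x4 = True.
That conflicts with the unit clause (¬x4).
That branch fails; take x1 = True instead.
Unit clause (x2) forces x2 = True.
Unit clause (¬x4) forces x4 = False.
Unit clause (x6) forces x6 = True.
That conflicts with the unit clause (¬x6).
Either choice for x1 ends in contradiction.

UNSATISFIABLE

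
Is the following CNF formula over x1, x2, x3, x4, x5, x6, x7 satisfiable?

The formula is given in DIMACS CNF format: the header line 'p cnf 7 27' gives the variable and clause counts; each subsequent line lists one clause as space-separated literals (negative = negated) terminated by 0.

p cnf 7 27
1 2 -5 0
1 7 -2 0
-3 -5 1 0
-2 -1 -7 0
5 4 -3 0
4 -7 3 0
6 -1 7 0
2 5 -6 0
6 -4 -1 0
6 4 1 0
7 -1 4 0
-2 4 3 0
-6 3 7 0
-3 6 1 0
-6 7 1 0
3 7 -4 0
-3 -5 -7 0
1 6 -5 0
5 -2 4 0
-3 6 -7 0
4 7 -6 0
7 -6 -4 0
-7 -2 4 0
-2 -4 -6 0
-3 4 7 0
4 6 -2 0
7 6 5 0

Satisfiable

Try x1 = False.
Try x2 = True.
From the singleton clause (x7), x7 = True.
From the singleton clause (x4), x4 = True.
From the singleton clause (¬x6), x6 = False.
From the singleton clause (¬x3), x3 = False.
From the singleton clause (¬x5), x5 = False.
All clauses are satisfied.
A satisfying assignment: x1=False, x2=True, x3=False, x4=True, x5=False, x6=False, x7=True.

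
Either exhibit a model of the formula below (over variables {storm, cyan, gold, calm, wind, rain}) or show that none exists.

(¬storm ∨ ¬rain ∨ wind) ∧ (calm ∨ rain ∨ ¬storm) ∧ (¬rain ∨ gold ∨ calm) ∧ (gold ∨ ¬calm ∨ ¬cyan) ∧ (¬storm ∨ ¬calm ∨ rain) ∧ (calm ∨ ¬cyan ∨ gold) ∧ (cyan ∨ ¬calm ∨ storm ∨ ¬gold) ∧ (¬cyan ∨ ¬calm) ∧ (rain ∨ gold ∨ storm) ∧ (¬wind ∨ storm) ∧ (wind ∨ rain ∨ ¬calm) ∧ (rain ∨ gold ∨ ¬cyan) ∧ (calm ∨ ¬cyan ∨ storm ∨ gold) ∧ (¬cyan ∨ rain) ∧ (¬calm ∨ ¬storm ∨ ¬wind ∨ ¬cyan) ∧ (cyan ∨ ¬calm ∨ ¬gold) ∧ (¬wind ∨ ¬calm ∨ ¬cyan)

storm: False, cyan: False, gold: False, calm: True, wind: False, rain: True

Try cyan = False.
Try wind = False.
Try storm = False.
Try calm = True.
The clause (¬gold) is unit, so gold = False.
The clause (rain) is unit, so rain = True.
All clauses are satisfied.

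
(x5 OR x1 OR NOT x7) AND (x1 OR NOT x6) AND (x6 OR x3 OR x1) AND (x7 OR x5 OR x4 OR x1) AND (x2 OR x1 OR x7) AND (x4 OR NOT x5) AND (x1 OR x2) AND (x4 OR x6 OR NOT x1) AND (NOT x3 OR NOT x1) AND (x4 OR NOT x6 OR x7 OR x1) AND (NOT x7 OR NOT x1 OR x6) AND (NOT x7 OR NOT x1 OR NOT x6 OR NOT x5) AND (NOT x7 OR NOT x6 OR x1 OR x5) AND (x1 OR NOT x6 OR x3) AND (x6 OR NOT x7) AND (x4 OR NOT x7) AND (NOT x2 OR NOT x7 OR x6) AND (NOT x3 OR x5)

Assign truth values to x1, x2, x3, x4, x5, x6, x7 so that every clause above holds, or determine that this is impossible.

Try x1 = true.
(NOT x3) alone gives x3 = false.
Try x4 = true.
Try x7 = false.
Every clause is now satisfied; x2, x5, x6 are unconstrained.

x1=true; x2=true; x3=false; x4=true; x5=false; x6=false; x7=false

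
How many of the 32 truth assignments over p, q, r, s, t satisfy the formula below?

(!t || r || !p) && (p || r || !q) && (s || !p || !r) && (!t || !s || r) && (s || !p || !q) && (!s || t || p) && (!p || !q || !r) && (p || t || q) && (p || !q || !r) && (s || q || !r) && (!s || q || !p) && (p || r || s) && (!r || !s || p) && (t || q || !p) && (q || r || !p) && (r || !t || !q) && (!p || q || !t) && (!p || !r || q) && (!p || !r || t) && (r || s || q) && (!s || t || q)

There are 2^5 = 32 truth assignments over (p, q, r, s, t).
Split on p. With p = true, the clauses containing p are satisfied and !p drops from the rest; 1 of the 2^4 = 16 assignments to the other variables satisfy what remains.
With p = false, by the same count on the reduced clause set, 0 assignments work.
Total: 1 + 0 = 1.

1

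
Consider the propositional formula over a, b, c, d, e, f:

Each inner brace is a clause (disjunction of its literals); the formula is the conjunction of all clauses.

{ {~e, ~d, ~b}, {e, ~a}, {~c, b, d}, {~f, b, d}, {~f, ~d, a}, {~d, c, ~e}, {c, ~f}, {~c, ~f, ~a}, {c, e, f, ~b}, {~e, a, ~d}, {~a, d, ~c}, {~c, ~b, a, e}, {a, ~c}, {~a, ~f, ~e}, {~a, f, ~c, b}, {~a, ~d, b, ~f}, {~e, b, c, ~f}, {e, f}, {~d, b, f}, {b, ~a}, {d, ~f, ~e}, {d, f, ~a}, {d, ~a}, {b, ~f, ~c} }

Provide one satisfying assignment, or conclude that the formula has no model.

Case e = 1:
Case d = 0:
Unit clause (~f) forces f = 0.
Unit clause (~a) forces a = 0.
Unit clause (~c) forces c = 0.
Every clause is now satisfied; b is unconstrained.

a=0, b=1, c=0, d=0, e=1, f=0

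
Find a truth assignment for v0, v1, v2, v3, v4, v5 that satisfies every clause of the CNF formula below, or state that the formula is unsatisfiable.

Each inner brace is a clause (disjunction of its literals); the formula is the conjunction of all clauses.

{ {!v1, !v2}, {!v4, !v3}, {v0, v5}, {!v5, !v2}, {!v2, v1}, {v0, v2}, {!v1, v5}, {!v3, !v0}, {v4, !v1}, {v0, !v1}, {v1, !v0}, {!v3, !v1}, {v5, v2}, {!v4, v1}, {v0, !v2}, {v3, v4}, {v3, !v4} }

UNSATISFIABLE

Branch on v1: set v1 = false.
The clause (!v2) is unit, so v2 = false.
The clause (v0) is unit, so v0 = true.
That conflicts with the unit clause (!v0).
Undo v1 and try v1 = true.
The clause (!v2) is unit, so v2 = false.
The clause (v0) is unit, so v0 = true.
The clause (v5) is unit, so v5 = true.
The clause (!v3) is unit, so v3 = false.
The clause (v4) is unit, so v4 = true.
That conflicts with the unit clause (!v4).
Both values of v1 lead to a conflict.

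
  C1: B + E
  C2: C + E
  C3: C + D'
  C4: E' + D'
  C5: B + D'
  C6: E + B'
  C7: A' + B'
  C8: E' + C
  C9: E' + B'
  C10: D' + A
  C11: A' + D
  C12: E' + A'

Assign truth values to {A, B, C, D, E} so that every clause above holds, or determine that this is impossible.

A ↦ 0,  B ↦ 0,  C ↦ 1,  D ↦ 0,  E ↦ 1

Suppose B = 0.
(E) alone gives E = 1.
(D') alone gives D = 0.
(C) alone gives C = 1.
(A') alone gives A = 0.
All clauses are satisfied.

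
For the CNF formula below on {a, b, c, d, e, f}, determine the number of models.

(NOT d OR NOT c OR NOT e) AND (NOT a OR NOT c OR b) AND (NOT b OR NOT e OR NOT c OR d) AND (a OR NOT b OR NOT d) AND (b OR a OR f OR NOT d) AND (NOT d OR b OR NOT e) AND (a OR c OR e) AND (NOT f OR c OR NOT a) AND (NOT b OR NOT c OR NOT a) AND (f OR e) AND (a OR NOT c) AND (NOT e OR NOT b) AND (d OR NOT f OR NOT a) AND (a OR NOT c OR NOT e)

There are 2^6 = 64 truth assignments over (a, b, c, d, e, f).
Split on f. With f = true, the clauses containing f are satisfied and NOT f drops from the rest; 1 of the 2^5 = 32 assignments to the other variables satisfy what remains.
With f = false, by the same count on the reduced clause set, 2 assignments work.
Total: 1 + 2 = 3.

3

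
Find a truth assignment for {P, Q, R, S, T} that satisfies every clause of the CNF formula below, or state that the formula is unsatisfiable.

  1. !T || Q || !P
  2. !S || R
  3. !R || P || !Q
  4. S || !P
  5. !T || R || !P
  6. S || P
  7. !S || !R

Case S = false:
From the singleton clause (!P), P = false.
But (P) is also a unit clause — contradiction.
So S must be the other value — set S = true.
From the singleton clause (R), R = true.
But (!R) is also a unit clause — contradiction.
Neither S = true nor S = false works.

UNSATISFIABLE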